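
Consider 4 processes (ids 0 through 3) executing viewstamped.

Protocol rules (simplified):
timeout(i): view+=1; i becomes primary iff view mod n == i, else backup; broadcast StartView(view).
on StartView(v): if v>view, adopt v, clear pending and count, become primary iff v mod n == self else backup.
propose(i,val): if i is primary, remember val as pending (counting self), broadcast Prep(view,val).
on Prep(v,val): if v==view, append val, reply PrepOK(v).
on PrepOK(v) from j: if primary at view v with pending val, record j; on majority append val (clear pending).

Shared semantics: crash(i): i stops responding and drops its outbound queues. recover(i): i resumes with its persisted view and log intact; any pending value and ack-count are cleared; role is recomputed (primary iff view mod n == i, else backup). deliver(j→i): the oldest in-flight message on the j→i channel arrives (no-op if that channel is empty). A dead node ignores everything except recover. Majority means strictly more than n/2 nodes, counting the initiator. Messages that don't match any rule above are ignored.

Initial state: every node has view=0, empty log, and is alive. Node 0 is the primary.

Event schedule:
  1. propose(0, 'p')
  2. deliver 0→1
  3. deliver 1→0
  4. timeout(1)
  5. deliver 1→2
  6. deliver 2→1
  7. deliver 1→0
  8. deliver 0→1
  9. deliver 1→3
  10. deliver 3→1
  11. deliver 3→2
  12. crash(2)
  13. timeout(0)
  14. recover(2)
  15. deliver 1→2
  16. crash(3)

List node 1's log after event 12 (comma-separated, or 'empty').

e1 propose(0,'p'): ·
e2 deliver 0→1: 1[back,v=0,p]
e3 deliver 1→0: ·
e4 timeout(1): 1[prim,v=1,p]
e5 deliver 1→2: 2[back,v=1,-]
e6 deliver 2→1: ·
e7 deliver 1→0: 0[back,v=1,-]
e8 deliver 0→1: ·
e9 deliver 1→3: 3[back,v=1,-]
e10 deliver 3→1: ·
e11 deliver 3→2: ·
e12 crash(2): 2[✗back,v=1,-]

p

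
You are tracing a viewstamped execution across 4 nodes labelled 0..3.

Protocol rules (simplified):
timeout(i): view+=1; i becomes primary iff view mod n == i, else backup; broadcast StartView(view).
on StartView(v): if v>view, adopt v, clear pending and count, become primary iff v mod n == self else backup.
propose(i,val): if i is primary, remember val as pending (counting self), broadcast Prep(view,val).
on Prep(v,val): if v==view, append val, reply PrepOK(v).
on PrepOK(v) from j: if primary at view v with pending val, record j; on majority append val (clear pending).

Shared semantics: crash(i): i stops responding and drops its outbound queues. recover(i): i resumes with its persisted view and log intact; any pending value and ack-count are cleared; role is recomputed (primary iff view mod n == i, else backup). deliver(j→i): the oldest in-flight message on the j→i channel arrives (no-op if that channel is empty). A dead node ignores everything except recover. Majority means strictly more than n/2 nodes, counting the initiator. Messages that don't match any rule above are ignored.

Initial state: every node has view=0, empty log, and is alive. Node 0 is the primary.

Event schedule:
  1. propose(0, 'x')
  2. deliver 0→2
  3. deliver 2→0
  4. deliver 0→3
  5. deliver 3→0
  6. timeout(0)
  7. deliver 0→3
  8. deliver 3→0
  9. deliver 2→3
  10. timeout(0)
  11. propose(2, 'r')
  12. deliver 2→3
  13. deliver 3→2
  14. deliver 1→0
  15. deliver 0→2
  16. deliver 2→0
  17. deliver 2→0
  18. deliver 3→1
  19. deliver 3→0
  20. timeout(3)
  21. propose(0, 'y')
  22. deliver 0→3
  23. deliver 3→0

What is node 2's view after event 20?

step 1 propose(0,'x'): —
step 2 deliver 0→2: 2={back,v=0,log=x}
step 3 deliver 2→0: —
step 4 deliver 0→3: 3={back,v=0,log=x}
step 5 deliver 3→0: 0={prim,v=0,log=x}
step 6 timeout(0): 0={back,v=1,log=x}
step 7 deliver 0→3: 3={back,v=1,log=x}
step 8 deliver 3→0: —
step 9 deliver 2→3: —
step 10 timeout(0): 0={back,v=2,log=x}
step 11 propose(2,'r'): —
step 12 deliver 2→3: —
step 13 deliver 3→2: —
step 14 deliver 1→0: —
step 15 deliver 0→2: 2={back,v=1,log=x}
step 16 deliver 2→0: —
step 17 deliver 2→0: —
step 18 deliver 3→1: —
step 19 deliver 3→0: —
step 20 timeout(3): 3={back,v=2,log=x}

1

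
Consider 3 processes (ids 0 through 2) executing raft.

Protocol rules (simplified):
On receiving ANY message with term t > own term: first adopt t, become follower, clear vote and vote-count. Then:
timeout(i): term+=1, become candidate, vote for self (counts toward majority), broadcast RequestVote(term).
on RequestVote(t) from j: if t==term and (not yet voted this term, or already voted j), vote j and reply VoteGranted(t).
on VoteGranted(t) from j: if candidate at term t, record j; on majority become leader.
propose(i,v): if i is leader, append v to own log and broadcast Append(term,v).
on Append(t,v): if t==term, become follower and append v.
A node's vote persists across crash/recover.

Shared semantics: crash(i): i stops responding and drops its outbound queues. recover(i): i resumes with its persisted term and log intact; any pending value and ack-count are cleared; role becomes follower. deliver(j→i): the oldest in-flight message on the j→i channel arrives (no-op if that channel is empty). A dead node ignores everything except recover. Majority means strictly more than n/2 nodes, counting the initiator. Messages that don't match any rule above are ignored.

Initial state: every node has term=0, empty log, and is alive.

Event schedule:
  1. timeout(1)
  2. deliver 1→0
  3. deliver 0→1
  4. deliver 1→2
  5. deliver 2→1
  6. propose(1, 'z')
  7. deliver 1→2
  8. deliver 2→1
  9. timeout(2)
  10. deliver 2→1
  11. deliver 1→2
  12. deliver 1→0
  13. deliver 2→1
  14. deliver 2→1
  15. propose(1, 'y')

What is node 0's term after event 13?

[1] timeout(1) → N1(cand t1 [-])
[2] deliver 1→0 → N0(foll t1 [-])
[3] deliver 0→1 → N1(lead t1 [-])
[4] deliver 1→2 → N2(foll t1 [-])
[5] deliver 2→1 → ∅
[6] propose(1,'z') → N1(lead t1 [z])
[7] deliver 1→2 → N2(foll t1 [z])
[8] deliver 2→1 → ∅
[9] timeout(2) → N2(cand t2 [z])
[10] deliver 2→1 → N1(foll t2 [z])
[11] deliver 1→2 → N2(lead t2 [z])
[12] deliver 1→0 → N0(foll t1 [z])
[13] deliver 2→1 → ∅

1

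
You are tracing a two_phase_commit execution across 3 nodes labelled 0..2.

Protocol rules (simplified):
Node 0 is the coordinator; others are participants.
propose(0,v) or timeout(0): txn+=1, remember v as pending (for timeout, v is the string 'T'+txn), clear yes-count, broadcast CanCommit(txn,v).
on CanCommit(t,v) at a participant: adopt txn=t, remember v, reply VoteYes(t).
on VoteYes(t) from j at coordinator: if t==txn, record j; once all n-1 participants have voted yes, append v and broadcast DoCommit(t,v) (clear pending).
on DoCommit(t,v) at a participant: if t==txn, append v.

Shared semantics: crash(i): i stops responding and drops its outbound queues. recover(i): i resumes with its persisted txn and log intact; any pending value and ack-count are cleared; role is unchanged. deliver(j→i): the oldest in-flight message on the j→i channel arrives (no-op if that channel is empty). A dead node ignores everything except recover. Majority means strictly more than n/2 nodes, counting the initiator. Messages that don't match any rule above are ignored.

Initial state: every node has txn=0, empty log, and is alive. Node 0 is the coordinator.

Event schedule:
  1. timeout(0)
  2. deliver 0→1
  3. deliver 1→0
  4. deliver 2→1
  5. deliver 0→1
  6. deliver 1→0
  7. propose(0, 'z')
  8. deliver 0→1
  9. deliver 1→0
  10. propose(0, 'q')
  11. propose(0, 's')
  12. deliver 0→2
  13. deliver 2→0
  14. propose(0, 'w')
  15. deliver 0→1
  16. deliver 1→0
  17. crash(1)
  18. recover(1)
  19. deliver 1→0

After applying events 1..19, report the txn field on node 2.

1

after 1 — timeout(0): n0:coor/t1/[-]
after 2 — deliver 0→1: n1:part/t1/[-]
after 3 — deliver 1→0: ·
after 4 — deliver 2→1: ·
after 5 — deliver 0→1: ·
after 6 — deliver 1→0: ·
after 7 — propose(0,'z'): n0:coor/t2/[-]
after 8 — deliver 0→1: n1:part/t2/[-]
after 9 — deliver 1→0: ·
after 10 — propose(0,'q'): n0:coor/t3/[-]
after 11 — propose(0,'s'): n0:coor/t4/[-]
after 12 — deliver 0→2: n2:part/t1/[-]
after 13 — deliver 2→0: ·
after 14 — propose(0,'w'): n0:coor/t5/[-]
after 15 — deliver 0→1: n1:part/t3/[-]
after 16 — deliver 1→0: ·
after 17 — crash(1): n1:✗part/t3/[-]
after 18 — recover(1): n1:part/t3/[-]
after 19 — deliver 1→0: ·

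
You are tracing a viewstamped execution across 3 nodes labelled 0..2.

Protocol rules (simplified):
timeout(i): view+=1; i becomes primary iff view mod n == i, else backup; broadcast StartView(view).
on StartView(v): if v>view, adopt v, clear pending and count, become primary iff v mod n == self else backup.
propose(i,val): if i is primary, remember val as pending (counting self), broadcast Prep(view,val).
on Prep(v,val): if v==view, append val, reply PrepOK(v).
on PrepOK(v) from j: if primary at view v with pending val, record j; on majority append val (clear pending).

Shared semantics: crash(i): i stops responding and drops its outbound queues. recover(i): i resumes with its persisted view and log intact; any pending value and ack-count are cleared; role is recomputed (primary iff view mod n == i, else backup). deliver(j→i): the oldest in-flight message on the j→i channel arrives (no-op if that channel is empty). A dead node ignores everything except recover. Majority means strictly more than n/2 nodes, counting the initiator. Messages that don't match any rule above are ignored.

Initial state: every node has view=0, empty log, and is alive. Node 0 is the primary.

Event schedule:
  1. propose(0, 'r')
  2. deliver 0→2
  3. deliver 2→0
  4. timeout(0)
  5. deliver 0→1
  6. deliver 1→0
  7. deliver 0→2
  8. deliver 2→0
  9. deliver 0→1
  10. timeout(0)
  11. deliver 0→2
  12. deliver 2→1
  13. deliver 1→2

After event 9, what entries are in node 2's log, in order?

r

1. propose(0,'r'):  nop
2. deliver 0→2:  <2:back v0 r>
3. deliver 2→0:  <0:prim v0 r>
4. timeout(0):  <0:back v1 r>
5. deliver 0→1:  <1:back v0 r>
6. deliver 1→0:  nop
7. deliver 0→2:  <2:back v1 r>
8. deliver 2→0:  nop
9. deliver 0→1:  <1:prim v1 r>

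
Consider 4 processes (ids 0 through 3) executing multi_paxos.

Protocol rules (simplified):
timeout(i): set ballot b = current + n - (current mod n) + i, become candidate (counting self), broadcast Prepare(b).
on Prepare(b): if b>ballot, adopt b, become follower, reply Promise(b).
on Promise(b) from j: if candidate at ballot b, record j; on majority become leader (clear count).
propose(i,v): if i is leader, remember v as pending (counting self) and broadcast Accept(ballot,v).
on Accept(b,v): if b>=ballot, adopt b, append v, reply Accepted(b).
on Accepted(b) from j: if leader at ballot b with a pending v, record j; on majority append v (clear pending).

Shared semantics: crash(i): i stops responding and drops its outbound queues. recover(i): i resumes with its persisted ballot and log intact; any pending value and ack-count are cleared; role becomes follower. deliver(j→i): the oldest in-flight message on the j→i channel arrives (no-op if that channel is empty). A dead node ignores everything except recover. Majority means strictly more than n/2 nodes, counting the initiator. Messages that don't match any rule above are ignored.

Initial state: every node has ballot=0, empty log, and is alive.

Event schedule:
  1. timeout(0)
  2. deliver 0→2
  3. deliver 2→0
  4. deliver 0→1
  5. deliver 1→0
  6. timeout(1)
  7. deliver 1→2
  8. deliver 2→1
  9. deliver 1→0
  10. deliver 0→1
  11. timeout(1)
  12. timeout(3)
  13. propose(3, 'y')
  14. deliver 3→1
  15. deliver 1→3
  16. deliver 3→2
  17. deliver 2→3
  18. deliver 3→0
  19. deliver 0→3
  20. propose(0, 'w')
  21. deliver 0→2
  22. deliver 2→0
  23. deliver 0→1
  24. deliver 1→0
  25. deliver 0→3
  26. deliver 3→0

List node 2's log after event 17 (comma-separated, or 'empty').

empty

after 1 — timeout(0): n0:cand/b4/[-]
after 2 — deliver 0→2: n2:foll/b4/[-]
after 3 — deliver 2→0: ·
after 4 — deliver 0→1: n1:foll/b4/[-]
after 5 — deliver 1→0: n0:lead/b4/[-]
after 6 — timeout(1): n1:cand/b9/[-]
after 7 — deliver 1→2: n2:foll/b9/[-]
after 8 — deliver 2→1: ·
after 9 — deliver 1→0: n0:foll/b9/[-]
after 10 — deliver 0→1: n1:lead/b9/[-]
after 11 — timeout(1): n1:cand/b13/[-]
after 12 — timeout(3): n3:cand/b7/[-]
after 13 — propose(3,'y'): ·
after 14 — deliver 3→1: ·
after 15 — deliver 1→3: n3:foll/b9/[-]
after 16 — deliver 3→2: ·
after 17 — deliver 2→3: ·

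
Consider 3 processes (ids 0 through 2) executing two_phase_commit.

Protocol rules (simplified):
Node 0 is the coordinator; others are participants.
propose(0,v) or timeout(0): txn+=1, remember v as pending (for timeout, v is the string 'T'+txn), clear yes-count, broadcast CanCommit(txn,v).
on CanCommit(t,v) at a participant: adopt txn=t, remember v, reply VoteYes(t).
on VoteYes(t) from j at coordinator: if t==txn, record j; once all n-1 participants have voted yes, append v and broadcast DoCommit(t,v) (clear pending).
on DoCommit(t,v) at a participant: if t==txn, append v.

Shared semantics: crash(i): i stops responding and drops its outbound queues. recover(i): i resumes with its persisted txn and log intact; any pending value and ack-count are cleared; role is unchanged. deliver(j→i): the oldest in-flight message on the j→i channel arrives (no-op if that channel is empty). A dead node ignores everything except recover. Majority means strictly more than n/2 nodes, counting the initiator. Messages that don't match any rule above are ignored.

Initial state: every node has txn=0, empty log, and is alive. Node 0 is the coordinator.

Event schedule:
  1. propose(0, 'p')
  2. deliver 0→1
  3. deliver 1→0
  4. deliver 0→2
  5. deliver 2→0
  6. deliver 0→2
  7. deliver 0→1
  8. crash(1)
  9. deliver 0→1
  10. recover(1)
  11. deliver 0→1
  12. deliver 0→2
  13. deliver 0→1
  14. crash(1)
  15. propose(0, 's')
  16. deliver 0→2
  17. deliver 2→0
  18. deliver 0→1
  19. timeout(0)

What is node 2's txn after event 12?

step 1 propose(0,'p'): 0={coor,t=1,log=-}
step 2 deliver 0→1: 1={part,t=1,log=-}
step 3 deliver 1→0: —
step 4 deliver 0→2: 2={part,t=1,log=-}
step 5 deliver 2→0: 0={coor,t=1,log=p}
step 6 deliver 0→2: 2={part,t=1,log=p}
step 7 deliver 0→1: 1={part,t=1,log=p}
step 8 crash(1): 1={✗part,t=1,log=p}
step 9 deliver 0→1: —
step 10 recover(1): 1={part,t=1,log=p}
step 11 deliver 0→1: —
step 12 deliver 0→2: —

1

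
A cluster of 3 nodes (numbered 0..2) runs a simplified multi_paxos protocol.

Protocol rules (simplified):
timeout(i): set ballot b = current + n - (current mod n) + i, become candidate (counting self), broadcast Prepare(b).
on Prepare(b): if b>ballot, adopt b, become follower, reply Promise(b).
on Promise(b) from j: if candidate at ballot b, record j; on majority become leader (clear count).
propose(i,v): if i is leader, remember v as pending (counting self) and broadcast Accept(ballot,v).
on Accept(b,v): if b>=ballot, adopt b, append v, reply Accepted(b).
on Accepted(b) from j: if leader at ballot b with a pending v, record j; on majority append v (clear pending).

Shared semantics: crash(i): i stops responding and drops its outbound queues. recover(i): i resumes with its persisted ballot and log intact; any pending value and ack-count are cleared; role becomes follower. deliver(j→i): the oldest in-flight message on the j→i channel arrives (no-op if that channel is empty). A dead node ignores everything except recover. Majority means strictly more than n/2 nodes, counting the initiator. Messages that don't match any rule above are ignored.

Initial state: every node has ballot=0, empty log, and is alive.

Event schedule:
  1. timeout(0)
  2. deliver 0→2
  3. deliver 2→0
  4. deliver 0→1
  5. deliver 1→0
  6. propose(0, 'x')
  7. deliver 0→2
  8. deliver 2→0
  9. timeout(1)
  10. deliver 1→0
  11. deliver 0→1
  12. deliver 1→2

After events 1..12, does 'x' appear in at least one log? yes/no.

after 1 — timeout(0): n0:cand/b3/[-]
after 2 — deliver 0→2: n2:foll/b3/[-]
after 3 — deliver 2→0: n0:lead/b3/[-]
after 4 — deliver 0→1: n1:foll/b3/[-]
after 5 — deliver 1→0: ·
after 6 — propose(0,'x'): ·
after 7 — deliver 0→2: n2:foll/b3/[x]
after 8 — deliver 2→0: n0:lead/b3/[x]
after 9 — timeout(1): n1:cand/b7/[-]
after 10 — deliver 1→0: n0:foll/b7/[x]
after 11 — deliver 0→1: ·
after 12 — deliver 1→2: n2:foll/b7/[x]

yes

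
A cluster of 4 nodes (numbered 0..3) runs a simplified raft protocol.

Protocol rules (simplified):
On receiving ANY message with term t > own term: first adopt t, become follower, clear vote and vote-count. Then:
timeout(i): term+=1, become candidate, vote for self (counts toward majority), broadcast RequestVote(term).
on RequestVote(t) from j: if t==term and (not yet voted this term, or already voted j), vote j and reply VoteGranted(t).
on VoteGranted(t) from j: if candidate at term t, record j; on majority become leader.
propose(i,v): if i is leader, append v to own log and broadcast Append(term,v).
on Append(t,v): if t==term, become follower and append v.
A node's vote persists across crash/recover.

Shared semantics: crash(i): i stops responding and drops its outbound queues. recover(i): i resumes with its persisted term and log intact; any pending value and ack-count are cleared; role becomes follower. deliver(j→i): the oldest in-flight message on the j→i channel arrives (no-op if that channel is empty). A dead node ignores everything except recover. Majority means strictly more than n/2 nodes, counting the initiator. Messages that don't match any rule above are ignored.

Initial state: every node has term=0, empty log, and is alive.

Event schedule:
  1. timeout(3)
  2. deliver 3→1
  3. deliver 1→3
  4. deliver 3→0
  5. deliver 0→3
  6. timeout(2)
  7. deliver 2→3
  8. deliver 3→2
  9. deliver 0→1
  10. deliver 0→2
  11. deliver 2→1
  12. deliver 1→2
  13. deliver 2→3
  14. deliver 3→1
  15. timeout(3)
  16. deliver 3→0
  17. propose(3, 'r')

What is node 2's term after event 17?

1

e1 timeout(3): 3[cand,t=1,-]
e2 deliver 3→1: 1[foll,t=1,-]
e3 deliver 1→3: ·
e4 deliver 3→0: 0[foll,t=1,-]
e5 deliver 0→3: 3[lead,t=1,-]
e6 timeout(2): 2[cand,t=1,-]
e7 deliver 2→3: ·
e8 deliver 3→2: ·
e9 deliver 0→1: ·
e10 deliver 0→2: ·
e11 deliver 2→1: ·
e12 deliver 1→2: ·
e13 deliver 2→3: ·
e14 deliver 3→1: ·
e15 timeout(3): 3[cand,t=2,-]
e16 deliver 3→0: 0[foll,t=2,-]
e17 propose(3,'r'): ·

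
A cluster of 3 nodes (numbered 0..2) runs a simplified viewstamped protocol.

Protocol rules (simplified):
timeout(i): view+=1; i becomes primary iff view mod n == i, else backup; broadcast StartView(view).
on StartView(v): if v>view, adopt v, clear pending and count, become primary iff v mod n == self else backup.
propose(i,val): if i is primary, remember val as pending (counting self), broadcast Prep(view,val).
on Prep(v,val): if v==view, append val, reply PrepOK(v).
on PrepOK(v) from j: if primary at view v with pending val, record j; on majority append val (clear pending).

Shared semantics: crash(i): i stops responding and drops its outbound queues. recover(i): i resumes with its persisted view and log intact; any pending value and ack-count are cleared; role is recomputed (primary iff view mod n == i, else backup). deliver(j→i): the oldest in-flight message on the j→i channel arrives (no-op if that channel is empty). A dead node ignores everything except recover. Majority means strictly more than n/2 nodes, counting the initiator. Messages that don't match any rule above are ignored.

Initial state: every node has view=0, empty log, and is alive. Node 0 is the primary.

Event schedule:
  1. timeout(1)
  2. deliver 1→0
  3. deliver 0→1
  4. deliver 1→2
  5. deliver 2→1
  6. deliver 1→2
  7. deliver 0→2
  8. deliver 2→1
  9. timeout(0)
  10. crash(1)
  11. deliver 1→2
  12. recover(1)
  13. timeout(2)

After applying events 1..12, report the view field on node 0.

[1] timeout(1) → N1(prim v1 [-])
[2] deliver 1→0 → N0(back v1 [-])
[3] deliver 0→1 → ∅
[4] deliver 1→2 → N2(back v1 [-])
[5] deliver 2→1 → ∅
[6] deliver 1→2 → ∅
[7] deliver 0→2 → ∅
[8] deliver 2→1 → ∅
[9] timeout(0) → N0(back v2 [-])
[10] crash(1) → N1(✗prim v1 [-])
[11] deliver 1→2 → ∅
[12] recover(1) → N1(prim v1 [-])

2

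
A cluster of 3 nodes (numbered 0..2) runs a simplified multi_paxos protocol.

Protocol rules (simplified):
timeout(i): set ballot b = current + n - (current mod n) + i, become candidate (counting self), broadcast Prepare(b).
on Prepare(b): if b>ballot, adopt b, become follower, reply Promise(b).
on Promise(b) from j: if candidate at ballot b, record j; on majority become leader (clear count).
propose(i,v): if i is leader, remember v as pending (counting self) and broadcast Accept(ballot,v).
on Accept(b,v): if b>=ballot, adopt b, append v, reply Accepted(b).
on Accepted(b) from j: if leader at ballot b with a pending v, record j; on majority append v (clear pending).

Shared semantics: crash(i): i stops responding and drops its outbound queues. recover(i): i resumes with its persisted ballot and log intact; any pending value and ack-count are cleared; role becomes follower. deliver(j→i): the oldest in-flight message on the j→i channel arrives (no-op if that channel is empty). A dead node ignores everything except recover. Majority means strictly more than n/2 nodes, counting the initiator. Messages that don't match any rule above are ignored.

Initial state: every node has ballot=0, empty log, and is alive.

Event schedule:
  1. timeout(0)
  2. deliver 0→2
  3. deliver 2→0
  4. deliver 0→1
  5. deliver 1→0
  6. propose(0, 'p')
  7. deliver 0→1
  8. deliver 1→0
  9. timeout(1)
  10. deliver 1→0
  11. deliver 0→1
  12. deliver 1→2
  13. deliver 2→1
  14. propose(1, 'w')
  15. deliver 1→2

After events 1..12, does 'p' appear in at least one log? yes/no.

yes

e1 timeout(0): 0[cand,b=3,-]
e2 deliver 0→2: 2[foll,b=3,-]
e3 deliver 2→0: 0[lead,b=3,-]
e4 deliver 0→1: 1[foll,b=3,-]
e5 deliver 1→0: ·
e6 propose(0,'p'): ·
e7 deliver 0→1: 1[foll,b=3,p]
e8 deliver 1→0: 0[lead,b=3,p]
e9 timeout(1): 1[cand,b=7,p]
e10 deliver 1→0: 0[foll,b=7,p]
e11 deliver 0→1: 1[lead,b=7,p]
e12 deliver 1→2: 2[foll,b=7,-]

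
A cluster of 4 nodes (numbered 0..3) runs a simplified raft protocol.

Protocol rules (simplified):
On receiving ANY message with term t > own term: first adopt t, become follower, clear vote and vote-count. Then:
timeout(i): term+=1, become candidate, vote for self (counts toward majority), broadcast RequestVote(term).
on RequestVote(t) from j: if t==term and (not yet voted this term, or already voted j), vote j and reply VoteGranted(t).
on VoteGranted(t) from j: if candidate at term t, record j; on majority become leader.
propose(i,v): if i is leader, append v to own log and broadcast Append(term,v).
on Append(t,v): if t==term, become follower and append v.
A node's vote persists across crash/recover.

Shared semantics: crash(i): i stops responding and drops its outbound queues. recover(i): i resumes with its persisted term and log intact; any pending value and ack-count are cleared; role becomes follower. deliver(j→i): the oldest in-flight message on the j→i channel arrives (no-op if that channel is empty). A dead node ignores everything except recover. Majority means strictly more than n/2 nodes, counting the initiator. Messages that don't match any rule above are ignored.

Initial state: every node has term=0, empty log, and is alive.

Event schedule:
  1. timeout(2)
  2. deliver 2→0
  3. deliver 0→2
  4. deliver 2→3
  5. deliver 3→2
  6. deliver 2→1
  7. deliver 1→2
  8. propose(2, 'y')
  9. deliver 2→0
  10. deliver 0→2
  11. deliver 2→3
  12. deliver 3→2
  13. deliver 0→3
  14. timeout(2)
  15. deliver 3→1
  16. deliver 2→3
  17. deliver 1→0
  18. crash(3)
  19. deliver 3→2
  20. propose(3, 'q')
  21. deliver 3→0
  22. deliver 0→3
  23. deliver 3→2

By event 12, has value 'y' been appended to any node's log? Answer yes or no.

after 1 — timeout(2): n2:cand/t1/[-]
after 2 — deliver 2→0: n0:foll/t1/[-]
after 3 — deliver 0→2: ·
after 4 — deliver 2→3: n3:foll/t1/[-]
after 5 — deliver 3→2: n2:lead/t1/[-]
after 6 — deliver 2→1: n1:foll/t1/[-]
after 7 — deliver 1→2: ·
after 8 — propose(2,'y'): n2:lead/t1/[y]
after 9 — deliver 2→0: n0:foll/t1/[y]
after 10 — deliver 0→2: ·
after 11 — deliver 2→3: n3:foll/t1/[y]
after 12 — deliver 3→2: ·

yes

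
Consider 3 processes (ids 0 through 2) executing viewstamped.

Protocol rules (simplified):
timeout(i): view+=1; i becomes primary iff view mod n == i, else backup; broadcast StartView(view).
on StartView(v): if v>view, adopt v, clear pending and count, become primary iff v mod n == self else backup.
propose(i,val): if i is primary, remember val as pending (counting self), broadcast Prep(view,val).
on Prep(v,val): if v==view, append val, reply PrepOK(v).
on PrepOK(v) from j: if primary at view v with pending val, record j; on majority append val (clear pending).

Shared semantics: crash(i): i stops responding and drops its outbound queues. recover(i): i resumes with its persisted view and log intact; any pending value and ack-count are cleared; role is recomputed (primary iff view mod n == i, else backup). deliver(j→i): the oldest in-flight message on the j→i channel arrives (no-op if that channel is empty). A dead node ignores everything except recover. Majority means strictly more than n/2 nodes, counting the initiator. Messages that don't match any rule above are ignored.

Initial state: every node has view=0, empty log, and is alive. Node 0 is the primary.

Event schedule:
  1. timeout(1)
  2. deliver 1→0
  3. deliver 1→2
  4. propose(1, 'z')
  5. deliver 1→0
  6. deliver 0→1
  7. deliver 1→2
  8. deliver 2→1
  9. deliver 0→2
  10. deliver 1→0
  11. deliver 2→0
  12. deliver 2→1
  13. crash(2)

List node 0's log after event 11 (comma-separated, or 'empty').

z

e1 timeout(1): 1[prim,v=1,-]
e2 deliver 1→0: 0[back,v=1,-]
e3 deliver 1→2: 2[back,v=1,-]
e4 propose(1,'z'): ·
e5 deliver 1→0: 0[back,v=1,z]
e6 deliver 0→1: 1[prim,v=1,z]
e7 deliver 1→2: 2[back,v=1,z]
e8 deliver 2→1: ·
e9 deliver 0→2: ·
e10 deliver 1→0: ·
e11 deliver 2→0: ·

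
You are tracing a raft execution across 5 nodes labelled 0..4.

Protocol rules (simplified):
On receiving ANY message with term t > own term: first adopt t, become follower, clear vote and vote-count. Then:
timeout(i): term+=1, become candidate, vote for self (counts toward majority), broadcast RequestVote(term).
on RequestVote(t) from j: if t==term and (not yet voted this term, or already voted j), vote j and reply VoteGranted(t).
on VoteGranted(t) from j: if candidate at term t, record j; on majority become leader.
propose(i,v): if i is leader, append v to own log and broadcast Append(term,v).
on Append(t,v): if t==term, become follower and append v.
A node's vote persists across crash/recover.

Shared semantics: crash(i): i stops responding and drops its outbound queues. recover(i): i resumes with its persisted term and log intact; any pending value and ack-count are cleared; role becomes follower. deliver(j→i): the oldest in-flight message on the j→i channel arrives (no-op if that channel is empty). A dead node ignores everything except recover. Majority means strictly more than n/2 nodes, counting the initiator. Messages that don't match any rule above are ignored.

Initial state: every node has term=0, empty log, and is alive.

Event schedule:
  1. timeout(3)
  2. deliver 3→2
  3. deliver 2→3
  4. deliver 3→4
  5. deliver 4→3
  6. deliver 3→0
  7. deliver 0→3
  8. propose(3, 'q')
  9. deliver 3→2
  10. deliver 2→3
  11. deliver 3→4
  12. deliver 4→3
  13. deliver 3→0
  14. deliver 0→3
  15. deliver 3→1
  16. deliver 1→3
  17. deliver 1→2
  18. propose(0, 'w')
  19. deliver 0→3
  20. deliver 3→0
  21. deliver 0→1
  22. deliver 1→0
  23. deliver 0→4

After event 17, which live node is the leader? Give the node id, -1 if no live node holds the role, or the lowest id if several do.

e1 timeout(3): 3[cand,t=1,-]
e2 deliver 3→2: 2[foll,t=1,-]
e3 deliver 2→3: ·
e4 deliver 3→4: 4[foll,t=1,-]
e5 deliver 4→3: 3[lead,t=1,-]
e6 deliver 3→0: 0[foll,t=1,-]
e7 deliver 0→3: ·
e8 propose(3,'q'): 3[lead,t=1,q]
e9 deliver 3→2: 2[foll,t=1,q]
e10 deliver 2→3: ·
e11 deliver 3→4: 4[foll,t=1,q]
e12 deliver 4→3: ·
e13 deliver 3→0: 0[foll,t=1,q]
e14 deliver 0→3: ·
e15 deliver 3→1: 1[foll,t=1,-]
e16 deliver 1→3: ·
e17 deliver 1→2: ·

3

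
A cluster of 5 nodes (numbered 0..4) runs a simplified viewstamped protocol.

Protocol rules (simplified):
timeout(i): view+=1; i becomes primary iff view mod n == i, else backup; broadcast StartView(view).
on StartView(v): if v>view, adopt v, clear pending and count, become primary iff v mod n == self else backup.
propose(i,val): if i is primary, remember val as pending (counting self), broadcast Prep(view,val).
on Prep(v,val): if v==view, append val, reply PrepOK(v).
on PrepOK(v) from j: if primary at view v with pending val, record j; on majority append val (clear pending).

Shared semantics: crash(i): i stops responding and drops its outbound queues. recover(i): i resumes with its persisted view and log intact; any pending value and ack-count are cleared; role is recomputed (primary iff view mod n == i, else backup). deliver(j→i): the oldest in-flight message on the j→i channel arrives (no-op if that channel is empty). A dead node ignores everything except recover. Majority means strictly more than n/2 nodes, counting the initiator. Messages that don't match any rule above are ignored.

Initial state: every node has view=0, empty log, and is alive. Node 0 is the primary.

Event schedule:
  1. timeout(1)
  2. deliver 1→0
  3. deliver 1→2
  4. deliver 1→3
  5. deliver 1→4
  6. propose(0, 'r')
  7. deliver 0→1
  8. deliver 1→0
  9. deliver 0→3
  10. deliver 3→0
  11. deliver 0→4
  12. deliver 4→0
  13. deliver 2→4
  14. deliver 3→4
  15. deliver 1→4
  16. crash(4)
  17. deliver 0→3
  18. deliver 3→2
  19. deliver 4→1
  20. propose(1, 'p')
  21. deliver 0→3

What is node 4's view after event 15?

1

step 1 timeout(1): 1={prim,v=1,log=-}
step 2 deliver 1→0: 0={back,v=1,log=-}
step 3 deliver 1→2: 2={back,v=1,log=-}
step 4 deliver 1→3: 3={back,v=1,log=-}
step 5 deliver 1→4: 4={back,v=1,log=-}
step 6 propose(0,'r'): —
step 7 deliver 0→1: —
step 8 deliver 1→0: —
step 9 deliver 0→3: —
step 10 deliver 3→0: —
step 11 deliver 0→4: —
step 12 deliver 4→0: —
step 13 deliver 2→4: —
step 14 deliver 3→4: —
step 15 deliver 1→4: —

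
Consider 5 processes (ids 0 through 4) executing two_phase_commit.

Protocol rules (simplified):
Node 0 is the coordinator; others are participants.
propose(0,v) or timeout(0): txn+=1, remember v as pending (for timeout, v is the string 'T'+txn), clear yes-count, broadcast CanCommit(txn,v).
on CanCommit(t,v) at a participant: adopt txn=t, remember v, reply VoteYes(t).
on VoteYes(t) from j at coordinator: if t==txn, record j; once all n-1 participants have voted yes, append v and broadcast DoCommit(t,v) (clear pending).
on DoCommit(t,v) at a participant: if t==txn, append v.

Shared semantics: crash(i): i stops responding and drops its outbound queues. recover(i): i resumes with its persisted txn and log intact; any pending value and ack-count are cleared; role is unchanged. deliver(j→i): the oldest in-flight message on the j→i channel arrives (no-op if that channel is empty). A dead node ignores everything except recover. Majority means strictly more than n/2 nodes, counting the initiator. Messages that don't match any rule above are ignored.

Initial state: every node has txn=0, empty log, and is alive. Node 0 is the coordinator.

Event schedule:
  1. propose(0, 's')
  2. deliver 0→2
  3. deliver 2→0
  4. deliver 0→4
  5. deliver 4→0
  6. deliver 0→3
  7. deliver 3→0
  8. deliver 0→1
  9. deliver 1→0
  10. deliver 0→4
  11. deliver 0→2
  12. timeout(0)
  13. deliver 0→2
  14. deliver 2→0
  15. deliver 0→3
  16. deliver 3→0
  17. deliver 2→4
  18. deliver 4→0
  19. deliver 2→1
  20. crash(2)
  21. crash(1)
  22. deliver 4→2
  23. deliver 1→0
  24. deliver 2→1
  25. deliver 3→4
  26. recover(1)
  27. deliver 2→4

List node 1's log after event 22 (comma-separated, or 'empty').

after 1 — propose(0,'s'): n0:coor/t1/[-]
after 2 — deliver 0→2: n2:part/t1/[-]
after 3 — deliver 2→0: ·
after 4 — deliver 0→4: n4:part/t1/[-]
after 5 — deliver 4→0: ·
after 6 — deliver 0→3: n3:part/t1/[-]
after 7 — deliver 3→0: ·
after 8 — deliver 0→1: n1:part/t1/[-]
after 9 — deliver 1→0: n0:coor/t1/[s]
after 10 — deliver 0→4: n4:part/t1/[s]
after 11 — deliver 0→2: n2:part/t1/[s]
after 12 — timeout(0): n0:coor/t2/[s]
after 13 — deliver 0→2: n2:part/t2/[s]
after 14 — deliver 2→0: ·
after 15 — deliver 0→3: n3:part/t1/[s]
after 16 — deliver 3→0: ·
after 17 — deliver 2→4: ·
after 18 — deliver 4→0: ·
after 19 — deliver 2→1: ·
after 20 — crash(2): n2:✗part/t2/[s]
after 21 — crash(1): n1:✗part/t1/[-]
after 22 — deliver 4→2: ·

empty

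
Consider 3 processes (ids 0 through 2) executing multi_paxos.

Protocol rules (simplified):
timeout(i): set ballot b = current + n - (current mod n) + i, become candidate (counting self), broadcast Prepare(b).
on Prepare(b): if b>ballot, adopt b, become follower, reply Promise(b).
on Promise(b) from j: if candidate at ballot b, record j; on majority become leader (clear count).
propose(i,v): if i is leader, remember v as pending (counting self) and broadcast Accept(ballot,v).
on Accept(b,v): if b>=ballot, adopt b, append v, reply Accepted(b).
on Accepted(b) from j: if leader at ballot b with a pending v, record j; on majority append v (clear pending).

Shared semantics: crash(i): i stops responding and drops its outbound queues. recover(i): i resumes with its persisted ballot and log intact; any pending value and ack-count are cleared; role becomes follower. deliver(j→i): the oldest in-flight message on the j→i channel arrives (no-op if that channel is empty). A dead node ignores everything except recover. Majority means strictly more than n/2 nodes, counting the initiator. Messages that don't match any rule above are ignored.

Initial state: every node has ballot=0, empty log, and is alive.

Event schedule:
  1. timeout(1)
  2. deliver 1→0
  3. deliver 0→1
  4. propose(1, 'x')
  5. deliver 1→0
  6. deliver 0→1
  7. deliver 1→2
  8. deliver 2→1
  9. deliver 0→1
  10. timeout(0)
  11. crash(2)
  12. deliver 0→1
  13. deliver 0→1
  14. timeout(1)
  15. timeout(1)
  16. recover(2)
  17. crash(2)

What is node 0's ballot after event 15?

6

step 1 timeout(1): 1={cand,b=4,log=-}
step 2 deliver 1→0: 0={foll,b=4,log=-}
step 3 deliver 0→1: 1={lead,b=4,log=-}
step 4 propose(1,'x'): —
step 5 deliver 1→0: 0={foll,b=4,log=x}
step 6 deliver 0→1: 1={lead,b=4,log=x}
step 7 deliver 1→2: 2={foll,b=4,log=-}
step 8 deliver 2→1: —
step 9 deliver 0→1: —
step 10 timeout(0): 0={cand,b=6,log=x}
step 11 crash(2): 2={✗foll,b=4,log=-}
step 12 deliver 0→1: 1={foll,b=6,log=x}
step 13 deliver 0→1: —
step 14 timeout(1): 1={cand,b=10,log=x}
step 15 timeout(1): 1={cand,b=13,log=x}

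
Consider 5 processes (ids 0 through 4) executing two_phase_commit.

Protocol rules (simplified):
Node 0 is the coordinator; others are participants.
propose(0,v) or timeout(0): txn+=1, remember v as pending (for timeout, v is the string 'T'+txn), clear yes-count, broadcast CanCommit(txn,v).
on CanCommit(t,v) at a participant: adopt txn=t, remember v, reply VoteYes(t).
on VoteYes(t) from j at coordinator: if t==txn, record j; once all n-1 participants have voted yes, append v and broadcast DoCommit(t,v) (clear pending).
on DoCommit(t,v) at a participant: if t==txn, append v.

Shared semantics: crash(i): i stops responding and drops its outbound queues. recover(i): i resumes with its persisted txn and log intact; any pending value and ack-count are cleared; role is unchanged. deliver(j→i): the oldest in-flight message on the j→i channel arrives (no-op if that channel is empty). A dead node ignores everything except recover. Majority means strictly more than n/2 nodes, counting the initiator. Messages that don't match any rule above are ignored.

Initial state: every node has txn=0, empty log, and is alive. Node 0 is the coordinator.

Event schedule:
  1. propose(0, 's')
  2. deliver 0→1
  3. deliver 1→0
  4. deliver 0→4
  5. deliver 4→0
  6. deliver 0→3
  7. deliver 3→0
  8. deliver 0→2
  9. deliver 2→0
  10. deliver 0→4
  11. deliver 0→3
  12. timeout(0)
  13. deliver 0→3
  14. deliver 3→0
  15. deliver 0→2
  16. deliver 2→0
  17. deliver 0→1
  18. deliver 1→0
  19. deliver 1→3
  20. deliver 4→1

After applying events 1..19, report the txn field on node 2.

after 1 — propose(0,'s'): n0:coor/t1/[-]
after 2 — deliver 0→1: n1:part/t1/[-]
after 3 — deliver 1→0: ·
after 4 — deliver 0→4: n4:part/t1/[-]
after 5 — deliver 4→0: ·
after 6 — deliver 0→3: n3:part/t1/[-]
after 7 — deliver 3→0: ·
after 8 — deliver 0→2: n2:part/t1/[-]
after 9 — deliver 2→0: n0:coor/t1/[s]
after 10 — deliver 0→4: n4:part/t1/[s]
after 11 — deliver 0→3: n3:part/t1/[s]
after 12 — timeout(0): n0:coor/t2/[s]
after 13 — deliver 0→3: n3:part/t2/[s]
after 14 — deliver 3→0: ·
after 15 — deliver 0→2: n2:part/t1/[s]
after 16 — deliver 2→0: ·
after 17 — deliver 0→1: n1:part/t1/[s]
after 18 — deliver 1→0: ·
after 19 — deliver 1→3: ·

1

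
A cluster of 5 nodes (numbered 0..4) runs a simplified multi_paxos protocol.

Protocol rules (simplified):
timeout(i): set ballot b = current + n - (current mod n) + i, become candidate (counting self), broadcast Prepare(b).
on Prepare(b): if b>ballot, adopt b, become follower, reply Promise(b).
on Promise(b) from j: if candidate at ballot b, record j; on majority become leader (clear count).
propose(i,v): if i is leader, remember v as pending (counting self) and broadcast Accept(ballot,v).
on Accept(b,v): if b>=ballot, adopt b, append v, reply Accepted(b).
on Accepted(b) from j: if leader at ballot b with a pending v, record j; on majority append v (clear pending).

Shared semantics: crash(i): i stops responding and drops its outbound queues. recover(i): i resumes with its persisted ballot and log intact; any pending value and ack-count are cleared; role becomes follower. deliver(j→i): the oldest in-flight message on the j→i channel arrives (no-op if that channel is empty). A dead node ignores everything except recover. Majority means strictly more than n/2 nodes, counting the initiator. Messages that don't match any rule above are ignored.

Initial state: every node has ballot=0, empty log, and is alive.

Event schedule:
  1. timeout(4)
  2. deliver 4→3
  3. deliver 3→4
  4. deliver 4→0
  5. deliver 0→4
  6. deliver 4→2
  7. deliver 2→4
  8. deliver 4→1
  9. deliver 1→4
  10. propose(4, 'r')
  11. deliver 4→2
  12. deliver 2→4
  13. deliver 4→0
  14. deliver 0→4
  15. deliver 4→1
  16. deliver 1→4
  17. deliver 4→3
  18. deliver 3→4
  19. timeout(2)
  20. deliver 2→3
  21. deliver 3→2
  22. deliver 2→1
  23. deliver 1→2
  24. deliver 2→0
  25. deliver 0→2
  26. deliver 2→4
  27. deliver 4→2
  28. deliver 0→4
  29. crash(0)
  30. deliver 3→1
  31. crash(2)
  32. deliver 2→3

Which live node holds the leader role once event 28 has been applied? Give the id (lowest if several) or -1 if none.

2

step 1 timeout(4): 4={cand,b=9,log=-}
step 2 deliver 4→3: 3={foll,b=9,log=-}
step 3 deliver 3→4: —
step 4 deliver 4→0: 0={foll,b=9,log=-}
step 5 deliver 0→4: 4={lead,b=9,log=-}
step 6 deliver 4→2: 2={foll,b=9,log=-}
step 7 deliver 2→4: —
step 8 deliver 4→1: 1={foll,b=9,log=-}
step 9 deliver 1→4: —
step 10 propose(4,'r'): —
step 11 deliver 4→2: 2={foll,b=9,log=r}
step 12 deliver 2→4: —
step 13 deliver 4→0: 0={foll,b=9,log=r}
step 14 deliver 0→4: 4={lead,b=9,log=r}
step 15 deliver 4→1: 1={foll,b=9,log=r}
step 16 deliver 1→4: —
step 17 deliver 4→3: 3={foll,b=9,log=r}
step 18 deliver 3→4: —
step 19 timeout(2): 2={cand,b=12,log=r}
step 20 deliver 2→3: 3={foll,b=12,log=r}
step 21 deliver 3→2: —
step 22 deliver 2→1: 1={foll,b=12,log=r}
step 23 deliver 1→2: 2={lead,b=12,log=r}
step 24 deliver 2→0: 0={foll,b=12,log=r}
step 25 deliver 0→2: —
step 26 deliver 2→4: 4={foll,b=12,log=r}
step 27 deliver 4→2: —
step 28 deliver 0→4: —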